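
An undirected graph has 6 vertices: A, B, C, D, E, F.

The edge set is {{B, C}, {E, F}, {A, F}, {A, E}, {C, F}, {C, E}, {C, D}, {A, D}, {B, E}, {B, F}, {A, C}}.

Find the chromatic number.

4

B, C, E, F are pairwise adjacent (a clique of size 4), so at least 4 colors are needed.
4 colors suffice: color 1 → {C}; color 2 → {A, B}; color 3 → {D, E}; color 4 → {F}. Every edge joins two different colors.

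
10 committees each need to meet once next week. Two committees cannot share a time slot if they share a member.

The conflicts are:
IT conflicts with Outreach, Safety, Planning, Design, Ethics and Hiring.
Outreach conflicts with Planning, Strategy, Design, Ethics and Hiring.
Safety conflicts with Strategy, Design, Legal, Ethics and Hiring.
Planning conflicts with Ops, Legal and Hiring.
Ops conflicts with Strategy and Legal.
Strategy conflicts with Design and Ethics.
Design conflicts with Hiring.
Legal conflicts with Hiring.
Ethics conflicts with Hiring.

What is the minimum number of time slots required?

4

IT, Safety, Ethics, Hiring pairwise conflict, so at least 4 time slots are needed.
4 time slots suffice: time slot 1 → {Strategy, Hiring}; time slot 2 → {Outreach, Safety, Ops}; time slot 3 → {IT, Legal}; time slot 4 → {Planning, Design, Ethics}. No two conflicting committees share a time slot.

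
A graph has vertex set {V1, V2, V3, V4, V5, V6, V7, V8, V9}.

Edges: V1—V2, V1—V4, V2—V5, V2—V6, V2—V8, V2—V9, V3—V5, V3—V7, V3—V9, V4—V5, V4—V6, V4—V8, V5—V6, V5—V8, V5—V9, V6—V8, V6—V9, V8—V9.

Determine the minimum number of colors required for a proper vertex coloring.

V2, V5, V6, V8, V9 are mutually adjacent (a clique of size 5), so at least 5 colors are needed.
A valid assignment using 5 colors: V1=red, V2=blue, V3=blue, V4=blue, V5=red, V6=purple, V7=red, V8=yellow, V9=green. Every edge joins two different colors.

5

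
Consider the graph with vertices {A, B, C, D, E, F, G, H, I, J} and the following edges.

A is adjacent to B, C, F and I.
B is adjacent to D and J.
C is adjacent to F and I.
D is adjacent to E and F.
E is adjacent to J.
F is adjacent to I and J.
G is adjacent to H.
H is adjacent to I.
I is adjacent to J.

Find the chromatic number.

A, C, F, I are pairwise adjacent (a clique of size 4), so at least 4 colors are needed.
4 colors suffice: color red → {B, E, G, I}; color blue → {F, H}; color green → {A, D, J}; color yellow → {C}. Every edge joins two different colors.

4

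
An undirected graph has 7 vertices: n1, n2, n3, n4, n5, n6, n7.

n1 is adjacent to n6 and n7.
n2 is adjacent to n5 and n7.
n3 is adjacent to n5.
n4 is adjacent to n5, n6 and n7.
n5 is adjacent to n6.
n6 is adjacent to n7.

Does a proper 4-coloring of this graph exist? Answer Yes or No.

The chromatic number is 3. n1, n6, n7 are mutually adjacent, so at least 3 colors are needed.
3 colors suffice: n1=3, n2=1, n3=1, n4=3, n5=2, n6=1, n7=2.
Since 4 ≥ 3, a proper 4-coloring certainly exists.

Yes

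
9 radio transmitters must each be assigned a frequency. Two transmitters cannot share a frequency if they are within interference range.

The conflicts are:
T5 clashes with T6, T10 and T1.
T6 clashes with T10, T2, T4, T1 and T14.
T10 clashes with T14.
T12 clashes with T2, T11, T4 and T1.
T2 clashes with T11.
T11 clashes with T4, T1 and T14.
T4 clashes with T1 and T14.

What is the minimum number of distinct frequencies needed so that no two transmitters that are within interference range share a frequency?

4

T12, T11, T4, T1 all conflict with each other, so at least 4 frequencies are needed.
4 frequencies suffice: frequency 1 → {T6, T11}; frequency 2 → {T10, T2, T4}; frequency 3 → {T1, T14}; frequency 4 → {T5, T12}. Each listed conflict is separated.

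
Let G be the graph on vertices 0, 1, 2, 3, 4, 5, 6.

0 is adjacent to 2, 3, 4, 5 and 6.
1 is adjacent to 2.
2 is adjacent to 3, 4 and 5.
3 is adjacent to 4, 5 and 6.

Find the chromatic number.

0, 2, 3, 5 are pairwise adjacent (a clique of size 4), so at least 4 colors are needed.
4 colors suffice: color a → {0, 1}; color b → {2, 6}; color c → {3}; color d → {4, 5}. No two adjacent vertices share a color.

4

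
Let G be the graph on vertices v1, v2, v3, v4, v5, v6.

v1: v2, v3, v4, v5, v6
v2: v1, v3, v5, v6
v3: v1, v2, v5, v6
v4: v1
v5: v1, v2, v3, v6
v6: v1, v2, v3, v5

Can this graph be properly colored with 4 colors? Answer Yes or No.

No

v1, v2, v3, v5, v6 form a clique, so at least 5 colors are needed.
So 4 colors are not enough.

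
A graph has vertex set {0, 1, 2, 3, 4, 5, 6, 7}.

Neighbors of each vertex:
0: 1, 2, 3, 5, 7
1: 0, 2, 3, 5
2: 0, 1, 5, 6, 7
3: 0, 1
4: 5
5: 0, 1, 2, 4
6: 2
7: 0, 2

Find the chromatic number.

4

0, 1, 2, 5 are mutually adjacent (a clique of size 4), so at least 4 colors are needed.
4 colors suffice: 0=red, 1=green, 2=blue, 3=blue, 4=red, 5=yellow, 6=red, 7=green. Each edge has distinct colors on its endpoints.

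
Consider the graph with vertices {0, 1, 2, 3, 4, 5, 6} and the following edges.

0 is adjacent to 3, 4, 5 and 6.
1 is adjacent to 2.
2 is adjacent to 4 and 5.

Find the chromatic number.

1 and 2 are adjacent, so at least 2 colors are needed.
2 colors suffice: color a → {0, 2}; color b → {1, 3, 4, 5, 6}. Every edge joins two different colors.

2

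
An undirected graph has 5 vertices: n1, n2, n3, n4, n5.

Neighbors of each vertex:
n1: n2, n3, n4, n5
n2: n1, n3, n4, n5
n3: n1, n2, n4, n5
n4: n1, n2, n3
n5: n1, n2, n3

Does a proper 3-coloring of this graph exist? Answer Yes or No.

n1, n2, n3, n5 are mutually adjacent (a clique of size 4), so at least 4 colors are needed.
So 3 colors are not enough.

No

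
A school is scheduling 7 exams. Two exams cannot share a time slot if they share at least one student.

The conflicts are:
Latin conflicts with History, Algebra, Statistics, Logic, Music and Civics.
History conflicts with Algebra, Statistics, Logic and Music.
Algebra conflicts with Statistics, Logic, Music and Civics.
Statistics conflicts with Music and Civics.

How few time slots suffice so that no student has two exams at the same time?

5

Latin, History, Algebra, Statistics, Music all conflict with each other, so at least 5 time slots are needed.
A valid assignment using 5 time slots: Latin=1, History=3, Algebra=2, Statistics=4, Logic=4, Music=5, Civics=3. Each listed conflict is separated.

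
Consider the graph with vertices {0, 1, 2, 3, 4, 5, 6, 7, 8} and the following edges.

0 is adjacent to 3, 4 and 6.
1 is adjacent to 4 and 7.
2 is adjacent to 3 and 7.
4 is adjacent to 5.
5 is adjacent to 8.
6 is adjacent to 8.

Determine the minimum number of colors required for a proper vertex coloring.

The cycle 6-8-5-4-0-6 has odd length 5, so it cannot be 2-colored; at least 3 colors are needed.
3 colors suffice: color red → {0, 1, 2, 5}; color blue → {3, 4, 7, 8}; color green → {6}. Each edge has distinct colors on its endpoints.

3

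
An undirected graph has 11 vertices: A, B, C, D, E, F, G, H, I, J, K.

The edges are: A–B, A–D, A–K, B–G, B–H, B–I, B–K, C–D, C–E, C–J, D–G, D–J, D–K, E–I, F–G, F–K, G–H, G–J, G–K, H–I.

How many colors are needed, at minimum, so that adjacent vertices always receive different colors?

D, G, K are mutually adjacent, so at least 3 colors are needed.
3 colors suffice: color 1 → {A, C, G, I}; color 2 → {B, D, E, F}; color 3 → {H, J, K}. Each edge has distinct colors on its endpoints.

3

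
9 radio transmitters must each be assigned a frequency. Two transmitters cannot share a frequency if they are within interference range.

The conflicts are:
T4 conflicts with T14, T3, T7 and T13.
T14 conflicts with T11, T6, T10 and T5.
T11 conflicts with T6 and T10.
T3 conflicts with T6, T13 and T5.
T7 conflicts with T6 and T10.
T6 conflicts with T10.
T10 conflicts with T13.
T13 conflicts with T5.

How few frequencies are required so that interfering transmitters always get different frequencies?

4

T14, T11, T6, T10 are mutually in conflict, so at least 4 frequencies are needed.
4 frequencies suffice: frequency 1 → {T14, T3, T7}; frequency 2 → {T4, T10, T5}; frequency 3 → {T6, T13}; frequency 4 → {T11}. Each listed conflict is separated.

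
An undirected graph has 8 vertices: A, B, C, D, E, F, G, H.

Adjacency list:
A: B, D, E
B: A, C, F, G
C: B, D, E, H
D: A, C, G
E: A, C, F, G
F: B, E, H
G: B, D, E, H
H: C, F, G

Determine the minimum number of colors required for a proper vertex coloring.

2

F and H are adjacent, so at least 2 colors are needed.
One proper 2-coloring: A=red, B=blue, C=red, D=blue, E=blue, F=red, G=red, H=blue. No two adjacent vertices share a color.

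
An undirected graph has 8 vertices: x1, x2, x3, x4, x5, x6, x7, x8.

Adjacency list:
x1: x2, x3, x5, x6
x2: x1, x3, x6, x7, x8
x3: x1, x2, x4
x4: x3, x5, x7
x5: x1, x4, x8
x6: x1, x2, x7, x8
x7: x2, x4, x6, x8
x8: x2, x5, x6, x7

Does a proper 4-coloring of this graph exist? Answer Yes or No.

The chromatic number is 4. x2, x6, x7, x8 are mutually adjacent (a clique of size 4), so at least 4 colors are needed.
A valid assignment using 4 colors: x1=blue, x2=red, x3=green, x4=yellow, x5=red, x6=green, x7=blue, x8=yellow.
That is already a proper 4-coloring.

Yes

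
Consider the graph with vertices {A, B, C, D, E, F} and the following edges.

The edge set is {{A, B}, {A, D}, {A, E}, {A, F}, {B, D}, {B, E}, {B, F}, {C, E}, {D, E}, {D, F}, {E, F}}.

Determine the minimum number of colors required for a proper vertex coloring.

5

A, B, D, E, F are mutually adjacent (a clique of size 5), so at least 5 colors are needed.
One proper 5-coloring: A=green, B=purple, C=blue, D=blue, E=red, F=yellow. Every edge joins two different colors.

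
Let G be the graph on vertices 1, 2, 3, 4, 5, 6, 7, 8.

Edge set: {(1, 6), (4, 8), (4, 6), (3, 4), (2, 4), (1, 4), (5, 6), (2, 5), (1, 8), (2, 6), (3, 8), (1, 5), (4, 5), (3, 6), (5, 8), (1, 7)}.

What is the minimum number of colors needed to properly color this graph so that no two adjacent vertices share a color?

4

2, 4, 5, 6 are mutually adjacent (a clique of size 4), so at least 4 colors are needed.
One proper 4-coloring: 1=d, 2=d, 3=c, 4=a, 5=c, 6=b, 7=a, 8=b. Every edge joins two different colors.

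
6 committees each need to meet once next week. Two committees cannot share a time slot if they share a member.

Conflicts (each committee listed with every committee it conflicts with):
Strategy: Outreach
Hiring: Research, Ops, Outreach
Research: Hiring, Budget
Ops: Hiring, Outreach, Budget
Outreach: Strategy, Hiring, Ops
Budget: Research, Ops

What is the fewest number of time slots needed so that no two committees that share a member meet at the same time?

3

Hiring, Ops, Outreach pairwise conflict, so at least 3 time slots are needed.
3 time slots suffice: time slot 1 → {Outreach, Budget}; time slot 2 → {Strategy, Research, Ops}; time slot 3 → {Hiring}. Every pair that conflicts lands in different time slots.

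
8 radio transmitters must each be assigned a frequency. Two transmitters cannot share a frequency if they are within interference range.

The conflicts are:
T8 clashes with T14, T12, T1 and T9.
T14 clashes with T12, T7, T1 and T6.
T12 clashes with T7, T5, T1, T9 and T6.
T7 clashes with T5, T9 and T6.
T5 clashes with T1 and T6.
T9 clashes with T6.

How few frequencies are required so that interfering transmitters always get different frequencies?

4

T12, T7, T9, T6 all conflict with each other, so at least 4 frequencies are needed.
4 frequencies suffice: frequency 1 → {T12}; frequency 2 → {T14, T5, T9}; frequency 3 → {T8, T6}; frequency 4 → {T7, T1}. No two conflicting transmitters share a frequency.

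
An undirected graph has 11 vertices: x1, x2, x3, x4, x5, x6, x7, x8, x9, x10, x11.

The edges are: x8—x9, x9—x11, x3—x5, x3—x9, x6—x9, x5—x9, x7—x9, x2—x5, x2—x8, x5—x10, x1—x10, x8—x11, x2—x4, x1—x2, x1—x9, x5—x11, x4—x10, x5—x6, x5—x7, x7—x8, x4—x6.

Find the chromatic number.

3

x8, x9, x11 form a triangle, so at least 3 colors are needed.
3 colors suffice: color 1 → {x2, x9, x10}; color 2 → {x1, x4, x5, x8}; color 3 → {x3, x6, x7, x11}. Every edge joins two different colors.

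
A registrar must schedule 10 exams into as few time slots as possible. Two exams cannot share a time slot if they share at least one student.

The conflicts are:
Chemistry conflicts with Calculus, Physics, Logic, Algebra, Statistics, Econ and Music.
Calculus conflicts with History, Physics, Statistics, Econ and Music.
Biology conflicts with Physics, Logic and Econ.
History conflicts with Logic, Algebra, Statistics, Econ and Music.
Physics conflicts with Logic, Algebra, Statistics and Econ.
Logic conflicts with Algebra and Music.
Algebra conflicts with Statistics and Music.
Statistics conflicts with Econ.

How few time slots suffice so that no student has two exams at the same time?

Chemistry, Calculus, Physics, Statistics, Econ are mutually in conflict, so at least 5 time slots are needed.
Using 5 time slots: Chemistry=1, Calculus=3, Biology=1, History=1, Physics=2, Logic=4, Algebra=3, Statistics=5, Econ=4, Music=2. Every pair that conflicts lands in different time slots.

5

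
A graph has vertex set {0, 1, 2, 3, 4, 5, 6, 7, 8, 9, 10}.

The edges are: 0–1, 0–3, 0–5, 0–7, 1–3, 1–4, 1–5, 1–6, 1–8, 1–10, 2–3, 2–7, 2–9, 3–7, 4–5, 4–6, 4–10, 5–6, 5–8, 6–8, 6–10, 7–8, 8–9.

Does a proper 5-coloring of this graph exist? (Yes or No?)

The chromatic number is 4. 1, 4, 6, 10 are mutually adjacent (a clique of size 4), so at least 4 colors are needed.
4 colors suffice: color red → {1, 7, 9}; color blue → {0, 2, 4, 8}; color green → {3, 5, 10}; color yellow → {6}.
Since 5 ≥ 4, a proper 5-coloring certainly exists.

Yes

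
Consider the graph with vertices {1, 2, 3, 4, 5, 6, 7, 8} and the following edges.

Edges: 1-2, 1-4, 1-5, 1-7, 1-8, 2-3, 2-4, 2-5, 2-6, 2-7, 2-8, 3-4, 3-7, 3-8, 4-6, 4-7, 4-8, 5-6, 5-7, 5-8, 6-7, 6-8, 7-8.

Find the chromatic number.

2, 5, 6, 7, 8 are mutually adjacent (a clique of size 5), so at least 5 colors are needed.
5 colors suffice: 1=purple, 2=green, 3=purple, 4=yellow, 5=yellow, 6=purple, 7=red, 8=blue. Every edge joins two different colors.

5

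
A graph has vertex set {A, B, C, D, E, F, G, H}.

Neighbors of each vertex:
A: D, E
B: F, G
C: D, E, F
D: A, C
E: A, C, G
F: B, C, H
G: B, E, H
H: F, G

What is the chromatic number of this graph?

The cycle F-C-E-G-H-F has odd length 5, so it cannot be 2-colored; at least 3 colors are needed.
One proper 3-coloring: A=2, B=3, C=2, D=1, E=1, F=1, G=2, H=3. No two adjacent vertices share a color.

3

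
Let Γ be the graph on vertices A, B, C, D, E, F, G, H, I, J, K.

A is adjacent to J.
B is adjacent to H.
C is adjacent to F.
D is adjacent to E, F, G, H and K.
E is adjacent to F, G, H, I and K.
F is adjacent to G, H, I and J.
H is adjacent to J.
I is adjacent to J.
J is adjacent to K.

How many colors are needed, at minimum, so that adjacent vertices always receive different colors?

4

D, E, F, H are mutually adjacent (a clique of size 4), so at least 4 colors are needed.
4 colors suffice: color red → {A, B, F, K}; color blue → {C, E, J}; color green → {G, H, I}; color yellow → {D}. No two adjacent vertices share a color.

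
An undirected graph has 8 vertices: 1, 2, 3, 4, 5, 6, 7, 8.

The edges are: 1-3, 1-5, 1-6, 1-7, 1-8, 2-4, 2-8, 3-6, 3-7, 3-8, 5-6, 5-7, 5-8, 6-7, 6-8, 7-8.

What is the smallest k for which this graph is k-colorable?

1, 5, 6, 7, 8 are mutually adjacent (a clique of size 5), so at least 5 colors are needed.
5 colors suffice: 1=d, 2=b, 3=e, 4=a, 5=e, 6=c, 7=b, 8=a. Every edge joins two different colors.

5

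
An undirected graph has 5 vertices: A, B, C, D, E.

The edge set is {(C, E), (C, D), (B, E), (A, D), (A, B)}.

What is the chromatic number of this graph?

3

The cycle C-E-B-A-D-C has odd length 5, so it cannot be 2-colored; at least 3 colors are needed.
3 colors suffice: color red → {B, C}; color blue → {A, E}; color green → {D}. Each edge has distinct colors on its endpoints.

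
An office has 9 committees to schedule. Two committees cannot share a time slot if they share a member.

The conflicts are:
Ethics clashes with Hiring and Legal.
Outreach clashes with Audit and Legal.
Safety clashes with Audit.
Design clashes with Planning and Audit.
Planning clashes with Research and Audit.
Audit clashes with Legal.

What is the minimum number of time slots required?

3

Outreach, Audit, Legal are mutually in conflict, so at least 3 time slots are needed.
3 time slots suffice: time slot 1 → {Ethics, Research, Audit}; time slot 2 → {Hiring, Safety, Planning, Legal}; time slot 3 → {Outreach, Design}. No two conflicting committees share a time slot.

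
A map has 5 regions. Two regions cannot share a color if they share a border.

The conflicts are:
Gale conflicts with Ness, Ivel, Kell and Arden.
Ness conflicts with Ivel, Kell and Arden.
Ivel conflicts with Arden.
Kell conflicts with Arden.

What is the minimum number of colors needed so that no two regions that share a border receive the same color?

4

Gale, Ness, Ivel, Arden pairwise conflict, so at least 4 colors are needed.
A valid assignment using 4 colors: Gale=1, Ness=3, Ivel=4, Kell=4, Arden=2. No two conflicting regions share a color.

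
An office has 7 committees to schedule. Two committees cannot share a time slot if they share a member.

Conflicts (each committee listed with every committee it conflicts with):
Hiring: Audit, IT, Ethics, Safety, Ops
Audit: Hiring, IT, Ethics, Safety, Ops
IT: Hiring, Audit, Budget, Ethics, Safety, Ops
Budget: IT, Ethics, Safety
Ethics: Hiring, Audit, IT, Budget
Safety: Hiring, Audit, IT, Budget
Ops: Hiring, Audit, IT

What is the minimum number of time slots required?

4

Hiring, Audit, IT, Ops are mutually in conflict, so at least 4 time slots are needed.
Using 4 time slots: Hiring=2, Audit=3, IT=1, Budget=2, Ethics=4, Safety=4, Ops=4. Each listed conflict is separated.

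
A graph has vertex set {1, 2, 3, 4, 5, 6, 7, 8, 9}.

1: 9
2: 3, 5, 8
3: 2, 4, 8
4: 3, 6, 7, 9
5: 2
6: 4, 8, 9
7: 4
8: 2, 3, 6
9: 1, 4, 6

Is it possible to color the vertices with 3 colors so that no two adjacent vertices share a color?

The chromatic number is 3. 2, 3, 8 form a triangle, so at least 3 colors are needed.
3 colors suffice: 1=a, 2=a, 3=c, 4=a, 5=b, 6=c, 7=b, 8=b, 9=b.
That is already a proper 3-coloring.

Yes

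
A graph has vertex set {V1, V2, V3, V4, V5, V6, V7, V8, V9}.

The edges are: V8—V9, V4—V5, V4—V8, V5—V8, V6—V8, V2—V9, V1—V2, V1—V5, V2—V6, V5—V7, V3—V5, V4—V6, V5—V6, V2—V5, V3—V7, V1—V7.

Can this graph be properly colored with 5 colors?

The chromatic number is 4. V4, V5, V6, V8 are pairwise adjacent (a clique of size 4), so at least 4 colors are needed.
4 colors suffice: color red → {V5, V9}; color blue → {V2, V7, V8}; color green → {V1, V3, V6}; color yellow → {V4}.
Since 5 ≥ 4, a proper 5-coloring certainly exists.

Yes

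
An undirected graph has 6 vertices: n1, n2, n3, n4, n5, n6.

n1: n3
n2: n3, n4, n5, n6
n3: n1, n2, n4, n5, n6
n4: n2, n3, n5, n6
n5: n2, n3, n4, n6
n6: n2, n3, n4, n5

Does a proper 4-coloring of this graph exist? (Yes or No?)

No

n2, n3, n4, n5, n6 form a clique, so at least 5 colors are needed.
So 4 colors are not enough.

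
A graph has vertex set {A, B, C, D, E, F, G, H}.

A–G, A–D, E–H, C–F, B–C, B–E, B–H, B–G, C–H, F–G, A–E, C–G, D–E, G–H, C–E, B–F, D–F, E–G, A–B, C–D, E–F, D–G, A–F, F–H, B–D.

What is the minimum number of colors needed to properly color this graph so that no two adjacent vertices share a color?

A, B, D, E, F, G form a clique, so at least 6 colors are needed.
One proper 6-coloring: A=5, B=3, C=5, D=6, E=4, F=1, G=2, H=6. Every edge joins two different colors.

6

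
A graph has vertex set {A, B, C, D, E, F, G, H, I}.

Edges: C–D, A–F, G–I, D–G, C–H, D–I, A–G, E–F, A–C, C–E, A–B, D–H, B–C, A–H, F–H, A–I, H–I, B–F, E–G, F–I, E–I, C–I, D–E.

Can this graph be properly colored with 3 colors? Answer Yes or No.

D, E, G, I are pairwise adjacent (a clique of size 4), so at least 4 colors are needed.
So 3 colors are not enough.

No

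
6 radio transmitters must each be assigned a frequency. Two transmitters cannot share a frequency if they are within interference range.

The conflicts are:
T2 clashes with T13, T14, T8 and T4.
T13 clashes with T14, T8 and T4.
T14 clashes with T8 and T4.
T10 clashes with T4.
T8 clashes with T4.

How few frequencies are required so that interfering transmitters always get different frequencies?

5

T2, T13, T14, T8, T4 pairwise conflict, so at least 5 frequencies are needed.
Using 5 frequencies: T2=5, T13=2, T14=3, T10=2, T8=4, T4=1. Every pair that conflicts lands in different frequencies.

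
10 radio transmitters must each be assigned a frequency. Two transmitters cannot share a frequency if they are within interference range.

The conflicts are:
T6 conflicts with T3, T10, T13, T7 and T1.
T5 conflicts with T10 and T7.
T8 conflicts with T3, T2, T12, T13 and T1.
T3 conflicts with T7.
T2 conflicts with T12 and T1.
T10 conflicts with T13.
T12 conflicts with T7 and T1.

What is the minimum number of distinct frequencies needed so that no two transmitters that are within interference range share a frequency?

T8, T2, T12, T1 are mutually in conflict, so at least 4 frequencies are needed.
4 frequencies suffice: T6=1, T5=1, T8=1, T3=3, T2=4, T10=2, T12=3, T13=3, T7=2, T1=2. No two conflicting transmitters share a frequency.

4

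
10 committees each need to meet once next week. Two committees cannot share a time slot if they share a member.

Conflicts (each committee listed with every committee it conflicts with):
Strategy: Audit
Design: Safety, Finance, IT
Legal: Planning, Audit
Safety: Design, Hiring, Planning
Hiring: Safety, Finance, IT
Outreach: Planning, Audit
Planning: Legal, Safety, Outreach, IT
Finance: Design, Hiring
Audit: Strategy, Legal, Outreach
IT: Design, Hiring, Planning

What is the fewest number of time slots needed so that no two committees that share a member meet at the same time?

2

Outreach and Planning conflict, so at least 2 time slots are needed.
2 time slots suffice: time slot 1 → {Design, Hiring, Planning, Audit}; time slot 2 → {Strategy, Legal, Safety, Outreach, Finance, IT}. Every pair that conflicts lands in different time slots.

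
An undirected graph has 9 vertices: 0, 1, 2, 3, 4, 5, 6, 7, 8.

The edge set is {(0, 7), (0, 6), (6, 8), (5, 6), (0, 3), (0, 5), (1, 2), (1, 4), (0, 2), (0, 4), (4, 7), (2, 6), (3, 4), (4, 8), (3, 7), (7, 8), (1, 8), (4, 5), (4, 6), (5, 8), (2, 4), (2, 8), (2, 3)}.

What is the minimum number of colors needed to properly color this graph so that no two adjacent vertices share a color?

4

4, 5, 6, 8 are mutually adjacent (a clique of size 4), so at least 4 colors are needed.
4 colors suffice: color a → {4}; color b → {0, 8}; color c → {2, 5, 7}; color d → {1, 3, 6}. No two adjacent vertices share a color.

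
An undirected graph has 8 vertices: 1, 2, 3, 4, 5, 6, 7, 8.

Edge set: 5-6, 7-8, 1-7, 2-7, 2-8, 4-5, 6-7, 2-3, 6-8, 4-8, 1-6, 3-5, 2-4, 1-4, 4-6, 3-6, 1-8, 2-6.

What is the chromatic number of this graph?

2, 4, 6, 8 are pairwise adjacent (a clique of size 4), so at least 4 colors are needed.
A valid assignment using 4 colors: 1=yellow, 2=yellow, 3=blue, 4=blue, 5=green, 6=red, 7=blue, 8=green. Each edge has distinct colors on its endpoints.

4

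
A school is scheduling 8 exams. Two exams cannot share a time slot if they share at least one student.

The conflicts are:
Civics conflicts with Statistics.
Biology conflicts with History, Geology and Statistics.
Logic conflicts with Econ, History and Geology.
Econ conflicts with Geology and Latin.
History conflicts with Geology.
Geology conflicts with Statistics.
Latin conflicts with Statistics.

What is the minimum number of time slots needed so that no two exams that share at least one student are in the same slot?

3

Logic, Econ, Geology pairwise conflict, so at least 3 time slots are needed.
3 time slots suffice: time slot 1 → {Civics, Geology, Latin}; time slot 2 → {Econ, History, Statistics}; time slot 3 → {Biology, Logic}. No two conflicting exams share a time slot.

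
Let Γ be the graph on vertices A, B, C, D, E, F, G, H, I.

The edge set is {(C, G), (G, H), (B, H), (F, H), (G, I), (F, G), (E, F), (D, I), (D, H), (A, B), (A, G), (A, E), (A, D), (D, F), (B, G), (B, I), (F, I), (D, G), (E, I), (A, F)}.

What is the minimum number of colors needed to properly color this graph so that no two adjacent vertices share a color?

4

A, D, F, G form a clique, so at least 4 colors are needed.
One proper 4-coloring: A=green, B=blue, C=blue, D=yellow, E=red, F=blue, G=red, H=green, I=green. No two adjacent vertices share a color.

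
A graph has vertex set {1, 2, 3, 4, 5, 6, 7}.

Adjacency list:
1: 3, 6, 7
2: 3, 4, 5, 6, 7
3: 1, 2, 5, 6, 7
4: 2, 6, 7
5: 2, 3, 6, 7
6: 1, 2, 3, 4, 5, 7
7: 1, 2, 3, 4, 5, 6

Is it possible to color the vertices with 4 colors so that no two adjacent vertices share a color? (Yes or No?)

No

2, 3, 5, 6, 7 are pairwise adjacent (a clique of size 5), so at least 5 colors are needed.
So 4 colors are not enough.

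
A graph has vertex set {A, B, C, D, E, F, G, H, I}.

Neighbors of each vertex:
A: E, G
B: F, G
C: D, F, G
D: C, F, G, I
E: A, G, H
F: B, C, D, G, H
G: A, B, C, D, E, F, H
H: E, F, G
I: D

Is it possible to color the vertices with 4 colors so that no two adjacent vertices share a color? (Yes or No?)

Yes

The chromatic number is 4. C, D, F, G are pairwise adjacent (a clique of size 4), so at least 4 colors are needed.
One proper 4-coloring: A=green, B=green, C=yellow, D=green, E=blue, F=blue, G=red, H=green, I=red.
That is already a proper 4-coloring.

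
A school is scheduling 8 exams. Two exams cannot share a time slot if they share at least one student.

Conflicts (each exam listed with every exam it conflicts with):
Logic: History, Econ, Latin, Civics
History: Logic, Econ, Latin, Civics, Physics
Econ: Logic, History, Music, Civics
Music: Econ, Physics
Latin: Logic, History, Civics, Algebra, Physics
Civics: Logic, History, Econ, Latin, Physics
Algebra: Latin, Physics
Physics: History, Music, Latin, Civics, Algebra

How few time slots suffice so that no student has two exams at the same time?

4

History, Latin, Civics, Physics are mutually in conflict, so at least 4 time slots are needed.
Using 4 time slots: Logic=3, History=4, Econ=2, Music=1, Latin=2, Civics=1, Algebra=1, Physics=3. No two conflicting exams share a time slot.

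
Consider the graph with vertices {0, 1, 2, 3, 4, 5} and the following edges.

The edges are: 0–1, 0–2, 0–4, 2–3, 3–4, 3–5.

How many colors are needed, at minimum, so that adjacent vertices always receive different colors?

2

0 and 4 are adjacent, so at least 2 colors are needed.
2 colors suffice: color red → {0, 3}; color blue → {1, 2, 4, 5}. Every edge joins two different colors.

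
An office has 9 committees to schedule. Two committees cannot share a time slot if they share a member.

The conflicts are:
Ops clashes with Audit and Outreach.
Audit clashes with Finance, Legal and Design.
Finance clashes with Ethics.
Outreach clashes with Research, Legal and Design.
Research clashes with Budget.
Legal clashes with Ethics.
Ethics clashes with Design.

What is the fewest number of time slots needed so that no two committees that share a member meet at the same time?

Outreach and Research conflict, so at least 2 time slots are needed.
2 time slots suffice: time slot 1 → {Audit, Outreach, Ethics, Budget}; time slot 2 → {Ops, Finance, Research, Legal, Design}. Each listed conflict is separated.

2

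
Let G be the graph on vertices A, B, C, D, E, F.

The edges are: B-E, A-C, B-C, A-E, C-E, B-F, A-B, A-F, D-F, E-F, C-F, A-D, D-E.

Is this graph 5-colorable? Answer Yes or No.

Yes

The chromatic number is 5. A, B, C, E, F are mutually adjacent (a clique of size 5), so at least 5 colors are needed.
5 colors suffice: color red → {E}; color blue → {F}; color green → {A}; color yellow → {B, D}; color purple → {C}.
That is already a proper 5-coloring.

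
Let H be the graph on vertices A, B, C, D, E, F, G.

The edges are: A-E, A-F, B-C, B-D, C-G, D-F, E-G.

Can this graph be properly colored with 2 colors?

The cycle G-C-B-D-F-A-E-G has odd length 7, so it cannot be 2-colored; at least 3 colors are needed.
So 2 colors are not enough.

No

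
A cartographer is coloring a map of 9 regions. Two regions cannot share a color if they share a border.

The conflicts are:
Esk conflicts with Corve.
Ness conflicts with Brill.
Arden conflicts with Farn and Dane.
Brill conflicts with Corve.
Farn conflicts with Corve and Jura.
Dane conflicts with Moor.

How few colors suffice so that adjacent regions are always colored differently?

2

Esk and Corve conflict, so at least 2 colors are needed.
2 colors suffice: Esk=2, Ness=1, Arden=1, Brill=2, Farn=2, Dane=2, Corve=1, Jura=1, Moor=1. No two conflicting regions share a color.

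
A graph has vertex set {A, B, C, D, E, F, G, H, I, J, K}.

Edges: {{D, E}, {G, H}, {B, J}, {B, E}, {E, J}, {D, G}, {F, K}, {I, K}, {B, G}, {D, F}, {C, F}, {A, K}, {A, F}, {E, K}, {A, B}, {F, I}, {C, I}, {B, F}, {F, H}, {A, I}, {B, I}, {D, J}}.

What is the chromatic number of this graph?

4

A, F, I, K are mutually adjacent (a clique of size 4), so at least 4 colors are needed.
4 colors suffice: color 1 → {E, F, G}; color 2 → {B, C, D, H, K}; color 3 → {I, J}; color 4 → {A}. No two adjacent vertices share a color.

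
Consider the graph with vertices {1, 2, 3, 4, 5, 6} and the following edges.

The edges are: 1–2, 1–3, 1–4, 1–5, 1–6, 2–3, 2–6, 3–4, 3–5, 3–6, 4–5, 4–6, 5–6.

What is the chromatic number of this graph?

5

1, 3, 4, 5, 6 form a clique, so at least 5 colors are needed.
5 colors suffice: color red → {3}; color blue → {1}; color green → {6}; color yellow → {2, 4}; color purple → {5}. Each edge has distinct colors on its endpoints.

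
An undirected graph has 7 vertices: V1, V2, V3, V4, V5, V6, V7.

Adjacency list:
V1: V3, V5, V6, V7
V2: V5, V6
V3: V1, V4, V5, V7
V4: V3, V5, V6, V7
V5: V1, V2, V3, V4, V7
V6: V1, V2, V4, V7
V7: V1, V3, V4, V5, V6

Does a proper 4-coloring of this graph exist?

The chromatic number is 4. V1, V3, V5, V7 form a clique, so at least 4 colors are needed.
One proper 4-coloring: V1=4, V2=2, V3=3, V4=4, V5=1, V6=1, V7=2.
That is already a proper 4-coloring.

Yes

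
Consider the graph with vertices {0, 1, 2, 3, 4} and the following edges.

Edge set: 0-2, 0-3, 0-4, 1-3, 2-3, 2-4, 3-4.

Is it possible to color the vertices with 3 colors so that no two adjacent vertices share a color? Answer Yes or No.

0, 2, 3, 4 form a clique, so at least 4 colors are needed.
So 3 colors are not enough.

No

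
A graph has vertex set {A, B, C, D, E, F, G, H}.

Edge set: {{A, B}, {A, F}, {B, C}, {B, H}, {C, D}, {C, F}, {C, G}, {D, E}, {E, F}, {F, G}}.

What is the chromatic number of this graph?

3

C, F, G form a triangle, so at least 3 colors are needed.
3 colors suffice: color 1 → {A, C, E, H}; color 2 → {B, D, F}; color 3 → {G}. No two adjacent vertices share a color.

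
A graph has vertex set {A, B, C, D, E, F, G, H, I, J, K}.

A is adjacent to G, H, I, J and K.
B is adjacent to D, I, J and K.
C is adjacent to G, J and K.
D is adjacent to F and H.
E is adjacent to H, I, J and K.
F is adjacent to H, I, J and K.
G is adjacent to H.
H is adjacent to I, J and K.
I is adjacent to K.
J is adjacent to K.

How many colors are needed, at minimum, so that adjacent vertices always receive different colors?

4

F, H, I, K form a clique, so at least 4 colors are needed.
4 colors suffice: color red → {B, C, H}; color blue → {D, G, K}; color green → {I, J}; color yellow → {A, E, F}. No two adjacent vertices share a color.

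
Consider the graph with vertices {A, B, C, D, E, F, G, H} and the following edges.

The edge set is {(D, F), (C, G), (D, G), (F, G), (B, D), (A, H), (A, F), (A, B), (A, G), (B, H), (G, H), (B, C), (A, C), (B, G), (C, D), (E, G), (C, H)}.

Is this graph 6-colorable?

The chromatic number is 5. A, B, C, G, H form a clique, so at least 5 colors are needed.
5 colors suffice: color 1 → {G}; color 2 → {C, E, F}; color 3 → {B}; color 4 → {A, D}; color 5 → {H}.
Since 6 ≥ 5, a proper 6-coloring certainly exists.

Yes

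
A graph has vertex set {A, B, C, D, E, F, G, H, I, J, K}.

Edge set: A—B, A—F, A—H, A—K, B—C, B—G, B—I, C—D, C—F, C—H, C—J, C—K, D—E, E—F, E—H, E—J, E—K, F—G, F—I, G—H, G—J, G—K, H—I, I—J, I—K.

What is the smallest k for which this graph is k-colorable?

F and I are adjacent, so at least 2 colors are needed.
2 colors suffice: color red → {A, C, E, G, I}; color blue → {B, D, F, H, J, K}. Each edge has distinct colors on its endpoints.

2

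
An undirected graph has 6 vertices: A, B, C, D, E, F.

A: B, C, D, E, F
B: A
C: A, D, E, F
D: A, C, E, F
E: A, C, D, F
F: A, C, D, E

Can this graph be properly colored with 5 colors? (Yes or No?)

Yes

The chromatic number is 5. A, C, D, E, F are mutually adjacent (a clique of size 5), so at least 5 colors are needed.
A valid assignment using 5 colors: A=1, B=2, C=4, D=2, E=5, F=3.
That is already a proper 5-coloring.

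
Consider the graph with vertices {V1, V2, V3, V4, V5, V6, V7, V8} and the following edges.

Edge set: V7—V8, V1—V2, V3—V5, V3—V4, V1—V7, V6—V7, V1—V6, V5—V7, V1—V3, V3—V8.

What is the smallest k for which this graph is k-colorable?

V1, V6, V7 form a triangle, so at least 3 colors are needed.
3 colors suffice: color 1 → {V2, V3, V7}; color 2 → {V1, V4, V5, V8}; color 3 → {V6}. Every edge joins two different colors.

3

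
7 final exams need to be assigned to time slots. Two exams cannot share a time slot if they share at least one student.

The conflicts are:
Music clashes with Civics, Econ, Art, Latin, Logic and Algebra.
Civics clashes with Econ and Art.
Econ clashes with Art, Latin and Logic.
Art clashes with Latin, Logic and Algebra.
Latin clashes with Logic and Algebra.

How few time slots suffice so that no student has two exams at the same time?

5

Music, Econ, Art, Latin, Logic all conflict with each other, so at least 5 time slots are needed.
A valid assignment using 5 time slots: Music=1, Civics=3, Econ=4, Art=2, Latin=3, Logic=5, Algebra=4. No two conflicting exams share a time slot.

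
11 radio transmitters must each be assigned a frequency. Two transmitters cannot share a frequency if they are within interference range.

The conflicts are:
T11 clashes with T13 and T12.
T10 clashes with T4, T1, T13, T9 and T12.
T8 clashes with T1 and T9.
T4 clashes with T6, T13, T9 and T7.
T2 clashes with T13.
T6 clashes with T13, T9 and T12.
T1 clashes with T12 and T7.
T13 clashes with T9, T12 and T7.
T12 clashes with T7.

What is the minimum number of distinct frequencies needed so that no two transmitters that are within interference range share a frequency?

4

T10, T4, T13, T9 pairwise conflict, so at least 4 frequencies are needed.
4 frequencies suffice: frequency 1 → {T1, T13}; frequency 2 → {T8, T4, T2, T12}; frequency 3 → {T11, T10, T6, T7}; frequency 4 → {T9}. Every pair that conflicts lands in different frequencies.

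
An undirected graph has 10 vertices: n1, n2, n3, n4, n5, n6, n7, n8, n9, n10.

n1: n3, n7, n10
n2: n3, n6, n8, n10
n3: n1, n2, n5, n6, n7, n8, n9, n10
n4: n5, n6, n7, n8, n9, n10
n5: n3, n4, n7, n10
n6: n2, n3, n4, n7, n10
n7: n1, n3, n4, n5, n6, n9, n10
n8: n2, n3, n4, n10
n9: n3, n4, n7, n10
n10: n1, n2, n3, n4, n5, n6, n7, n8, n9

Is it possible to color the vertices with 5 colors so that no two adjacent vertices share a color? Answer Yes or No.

Yes

The chromatic number is 4. n3, n5, n7, n10 are mutually adjacent (a clique of size 4), so at least 4 colors are needed.
A valid assignment using 4 colors: n1=4, n2=3, n3=2, n4=2, n5=4, n6=4, n7=3, n8=4, n9=4, n10=1.
Since 5 ≥ 4, a proper 5-coloring certainly exists.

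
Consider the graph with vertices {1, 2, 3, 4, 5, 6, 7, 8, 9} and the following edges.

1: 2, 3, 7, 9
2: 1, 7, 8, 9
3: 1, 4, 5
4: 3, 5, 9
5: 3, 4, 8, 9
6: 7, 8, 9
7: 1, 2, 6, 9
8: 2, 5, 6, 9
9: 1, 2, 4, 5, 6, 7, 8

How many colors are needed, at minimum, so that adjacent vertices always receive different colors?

4

1, 2, 7, 9 are pairwise adjacent (a clique of size 4), so at least 4 colors are needed.
A valid assignment using 4 colors: 1=c, 2=b, 3=a, 4=c, 5=b, 6=b, 7=d, 8=c, 9=a. Every edge joins two different colors.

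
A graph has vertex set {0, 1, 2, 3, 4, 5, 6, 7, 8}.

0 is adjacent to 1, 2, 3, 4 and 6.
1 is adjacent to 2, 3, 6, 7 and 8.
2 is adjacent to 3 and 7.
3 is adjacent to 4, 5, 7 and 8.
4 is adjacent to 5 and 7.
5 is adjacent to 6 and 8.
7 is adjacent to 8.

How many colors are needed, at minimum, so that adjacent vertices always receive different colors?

4

1, 3, 7, 8 form a clique, so at least 4 colors are needed.
4 colors suffice: 0=green, 1=blue, 2=yellow, 3=red, 4=blue, 5=green, 6=red, 7=green, 8=yellow. No two adjacent vertices share a color.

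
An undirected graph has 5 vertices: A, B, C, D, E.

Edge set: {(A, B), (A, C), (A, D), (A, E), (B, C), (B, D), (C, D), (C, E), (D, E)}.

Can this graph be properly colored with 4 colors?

The chromatic number is 4. A, B, C, D are mutually adjacent (a clique of size 4), so at least 4 colors are needed.
4 colors suffice: A=3, B=4, C=1, D=2, E=4.
That is already a proper 4-coloring.

Yes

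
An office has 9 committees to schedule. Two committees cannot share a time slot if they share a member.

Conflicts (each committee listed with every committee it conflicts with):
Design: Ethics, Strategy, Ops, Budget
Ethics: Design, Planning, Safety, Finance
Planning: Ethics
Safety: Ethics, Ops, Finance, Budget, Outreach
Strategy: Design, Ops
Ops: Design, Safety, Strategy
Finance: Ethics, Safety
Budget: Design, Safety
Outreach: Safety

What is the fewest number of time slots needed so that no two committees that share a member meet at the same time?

Ethics, Safety, Finance all conflict with each other, so at least 3 time slots are needed.
A valid assignment using 3 time slots: Design=1, Ethics=2, Planning=1, Safety=1, Strategy=3, Ops=2, Finance=3, Budget=2, Outreach=2. Each listed conflict is separated.

3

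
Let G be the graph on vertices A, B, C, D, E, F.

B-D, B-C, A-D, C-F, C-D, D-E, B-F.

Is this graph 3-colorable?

Yes

The chromatic number is 3. B, C, D are pairwise adjacent, so at least 3 colors are needed.
3 colors suffice: color 1 → {D, F}; color 2 → {A, B, E}; color 3 → {C}.
That is already a proper 3-coloring.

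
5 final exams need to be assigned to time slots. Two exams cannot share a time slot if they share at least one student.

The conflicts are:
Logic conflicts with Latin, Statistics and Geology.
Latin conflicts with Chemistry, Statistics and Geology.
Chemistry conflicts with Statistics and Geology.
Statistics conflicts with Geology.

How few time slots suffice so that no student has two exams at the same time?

Logic, Latin, Statistics, Geology pairwise conflict, so at least 4 time slots are needed.
4 time slots suffice: time slot 1 → {Latin}; time slot 2 → {Geology}; time slot 3 → {Statistics}; time slot 4 → {Logic, Chemistry}. No two conflicting exams share a time slot.

4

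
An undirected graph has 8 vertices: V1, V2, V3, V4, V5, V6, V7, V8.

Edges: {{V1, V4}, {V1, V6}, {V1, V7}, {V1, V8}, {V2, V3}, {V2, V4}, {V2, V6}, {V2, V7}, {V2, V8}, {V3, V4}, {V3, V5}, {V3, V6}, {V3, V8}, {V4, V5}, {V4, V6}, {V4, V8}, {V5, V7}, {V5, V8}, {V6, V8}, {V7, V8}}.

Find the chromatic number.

5

V2, V3, V4, V6, V8 form a clique, so at least 5 colors are needed.
5 colors suffice: color 1 → {V8}; color 2 → {V4, V7}; color 3 → {V1, V3}; color 4 → {V5, V6}; color 5 → {V2}. Every edge joins two different colors.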